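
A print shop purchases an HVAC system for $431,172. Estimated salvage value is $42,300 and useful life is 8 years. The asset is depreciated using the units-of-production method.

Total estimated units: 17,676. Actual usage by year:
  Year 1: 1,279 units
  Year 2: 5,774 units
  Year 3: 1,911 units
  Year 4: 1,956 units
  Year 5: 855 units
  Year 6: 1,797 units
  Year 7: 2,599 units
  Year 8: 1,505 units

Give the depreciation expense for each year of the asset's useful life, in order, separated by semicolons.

$28,138; $127,028; $42,042; $43,032; $18,810; $39,534; $57,178; $33,110

Depreciable base = $431,172 − $42,300 = $388,872.
Rate = $388,872 / 17,676 units = $22 per unit.
Year 1: 1,279 × $22 = $28,138. Book value $403,034.
Year 2: 5,774 × $22 = $127,028. Book value $276,006.
Year 3: 1,911 × $22 = $42,042. Book value $233,964.
Year 4: 1,956 × $22 = $43,032. Book value $190,932.
Year 5: 855 × $22 = $18,810. Book value $172,122.
Year 6: 1,797 × $22 = $39,534. Book value $132,588.
Year 7: 2,599 × $22 = $57,178. Book value $75,410.
Year 8: 1,505 × $22 = $33,110. Book value $42,300.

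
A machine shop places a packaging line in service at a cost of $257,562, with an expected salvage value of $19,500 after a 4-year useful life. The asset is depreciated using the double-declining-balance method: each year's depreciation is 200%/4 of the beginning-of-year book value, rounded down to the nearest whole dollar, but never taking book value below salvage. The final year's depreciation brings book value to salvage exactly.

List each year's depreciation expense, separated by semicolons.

Depreciable base = $257,562 − $19,500 = $238,062.
Year 1: ⌊$257,562 × 200%/4⌋ = $128,781. Book value $128,781.
Year 2: ⌊$128,781 × 200%/4⌋ = $64,390. Book value $64,391.
Year 3: ⌊$64,391 × 200%/4⌋ = $32,195. Book value $32,196.
Year 4 (final): $32,196 − $19,500 = $12,696. Book value $19,500.

$128,781; $64,390; $32,195; $12,696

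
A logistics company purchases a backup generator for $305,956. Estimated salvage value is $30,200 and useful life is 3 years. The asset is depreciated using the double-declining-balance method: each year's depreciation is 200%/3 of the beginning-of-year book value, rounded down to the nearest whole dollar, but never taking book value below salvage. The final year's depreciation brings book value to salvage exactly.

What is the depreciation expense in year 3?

$3,796

Depreciable base = $305,956 − $30,200 = $275,756.
Year 1: ⌊$305,956 × 200%/3⌋ = $203,970. Book value $101,986.
Year 2: ⌊$101,986 × 200%/3⌋ = $67,990. Book value $33,996.
Year 3 (final): $33,996 − $30,200 = $3,796. Book value $30,200.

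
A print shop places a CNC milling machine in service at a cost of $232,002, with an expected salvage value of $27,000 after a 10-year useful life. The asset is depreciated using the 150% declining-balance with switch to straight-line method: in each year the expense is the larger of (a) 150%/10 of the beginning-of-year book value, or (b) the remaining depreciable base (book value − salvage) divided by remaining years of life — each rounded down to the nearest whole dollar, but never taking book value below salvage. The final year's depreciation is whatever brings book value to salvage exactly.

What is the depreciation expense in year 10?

Depreciable base = $232,002 − $27,000 = $205,002.
Year 1: DB = ⌊$232,002 × 150%/10⌋ = $34,800; SL = ⌊$205,002/10⌋ = $20,500 → take DB $34,800. Book value $197,202.
Year 2: DB = ⌊$197,202 × 150%/10⌋ = $29,580; SL = ⌊$170,202/9⌋ = $18,911 → take DB $29,580. Book value $167,622.
Year 3: DB = ⌊$167,622 × 150%/10⌋ = $25,143; SL = ⌊$140,622/8⌋ = $17,577 → take DB $25,143. Book value $142,479.
Year 4: DB = ⌊$142,479 × 150%/10⌋ = $21,371; SL = ⌊$115,479/7⌋ = $16,497 → take DB $21,371. Book value $121,108.
Year 5: DB = ⌊$121,108 × 150%/10⌋ = $18,166; SL = ⌊$94,108/6⌋ = $15,684 → take DB $18,166. Book value $102,942.
Year 6: DB = ⌊$102,942 × 150%/10⌋ = $15,441; SL = ⌊$75,942/5⌋ = $15,188 → take DB $15,441. Book value $87,501.
Year 7: DB = ⌊$87,501 × 150%/10⌋ = $13,125; SL = ⌊$60,501/4⌋ = $15,125 → take SL $15,125. Book value $72,376.
Year 8: DB = ⌊$72,376 × 150%/10⌋ = $10,856; SL = ⌊$45,376/3⌋ = $15,125 → take SL $15,125. Book value $57,251.
Year 9: DB = ⌊$57,251 × 150%/10⌋ = $8,587; SL = ⌊$30,251/2⌋ = $15,125 → take SL $15,125. Book value $42,126.
Year 10 (final): $42,126 − $27,000 = $15,126. Book value $27,000.

$15,126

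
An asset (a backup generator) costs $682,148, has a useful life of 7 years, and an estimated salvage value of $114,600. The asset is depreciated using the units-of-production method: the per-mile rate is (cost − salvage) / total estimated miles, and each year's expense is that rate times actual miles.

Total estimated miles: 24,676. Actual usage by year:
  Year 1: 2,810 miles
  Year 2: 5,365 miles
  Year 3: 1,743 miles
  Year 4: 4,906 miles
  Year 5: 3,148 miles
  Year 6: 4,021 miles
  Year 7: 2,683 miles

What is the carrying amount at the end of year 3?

$454,034

Depreciable base = $682,148 − $114,600 = $567,548.
Rate = $567,548 / 24,676 miles = $23 per mile.
Year 1: 2,810 × $23 = $64,630. Book value $617,518.
Year 2: 5,365 × $23 = $123,395. Book value $494,123.
Year 3: 1,743 × $23 = $40,089. Book value $454,034.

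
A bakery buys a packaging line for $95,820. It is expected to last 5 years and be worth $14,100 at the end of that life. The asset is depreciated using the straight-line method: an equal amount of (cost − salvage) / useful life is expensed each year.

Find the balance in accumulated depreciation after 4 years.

Depreciable base = $95,820 − $14,100 = $81,720.
Annual expense = $81,720 / 5 = $16,344.
End of year 1: book value $79,476.
End of year 2: book value $63,132.
End of year 3: book value $46,788.
End of year 4: book value $30,444.
Accumulated through year 4 = $95,820 − $30,444 = $65,376.

$65,376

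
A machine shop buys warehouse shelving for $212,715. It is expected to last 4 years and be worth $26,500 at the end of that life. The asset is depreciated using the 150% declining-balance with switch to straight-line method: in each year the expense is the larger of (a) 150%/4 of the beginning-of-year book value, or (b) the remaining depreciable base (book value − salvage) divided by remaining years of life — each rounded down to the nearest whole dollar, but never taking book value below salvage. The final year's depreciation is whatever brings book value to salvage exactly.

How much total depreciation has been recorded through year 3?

Depreciable base = $212,715 − $26,500 = $186,215.
Year 1: DB = ⌊$212,715 × 150%/4⌋ = $79,768; SL = ⌊$186,215/4⌋ = $46,553 → take DB $79,768. Book value $132,947.
Year 2: DB = ⌊$132,947 × 150%/4⌋ = $49,855; SL = ⌊$106,447/3⌋ = $35,482 → take DB $49,855. Book value $83,092.
Year 3: DB = ⌊$83,092 × 150%/4⌋ = $31,159; SL = ⌊$56,592/2⌋ = $28,296 → take DB $31,159. Book value $51,933.
Accumulated through year 3 = $212,715 − $51,933 = $160,782.

$160,782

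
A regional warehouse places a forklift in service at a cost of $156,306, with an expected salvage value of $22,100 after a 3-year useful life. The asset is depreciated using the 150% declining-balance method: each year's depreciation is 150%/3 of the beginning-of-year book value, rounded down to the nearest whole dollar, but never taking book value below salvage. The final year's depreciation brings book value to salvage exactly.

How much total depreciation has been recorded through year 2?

Depreciable base = $156,306 − $22,100 = $134,206.
Year 1: ⌊$156,306 × 150%/3⌋ = $78,153. Book value $78,153.
Year 2: ⌊$78,153 × 150%/3⌋ = $39,076. Book value $39,077.
Accumulated through year 2 = $156,306 − $39,077 = $117,229.

$117,229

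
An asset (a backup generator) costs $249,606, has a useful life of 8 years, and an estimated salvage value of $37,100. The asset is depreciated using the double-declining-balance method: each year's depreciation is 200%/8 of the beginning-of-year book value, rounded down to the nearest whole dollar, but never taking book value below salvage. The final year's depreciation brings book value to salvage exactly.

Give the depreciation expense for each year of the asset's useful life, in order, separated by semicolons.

Depreciable base = $249,606 − $37,100 = $212,506.
Year 1: ⌊$249,606 × 200%/8⌋ = $62,401. Book value $187,205.
Year 2: ⌊$187,205 × 200%/8⌋ = $46,801. Book value $140,404.
Year 3: ⌊$140,404 × 200%/8⌋ = $35,101. Book value $105,303.
Year 4: ⌊$105,303 × 200%/8⌋ = $26,325. Book value $78,978.
Year 5: ⌊$78,978 × 200%/8⌋ = $19,744. Book value $59,234.
Year 6: ⌊$59,234 × 200%/8⌋ = $14,808. Book value $44,426.
Year 7: ⌊$44,426 × 200%/8⌋ = $11,106, capped at $7,326. Book value $37,100.
Year 8 (final): $37,100 − $37,100 = $0. Book value $37,100.

$62,401; $46,801; $35,101; $26,325; $19,744; $14,808; $7,326; $0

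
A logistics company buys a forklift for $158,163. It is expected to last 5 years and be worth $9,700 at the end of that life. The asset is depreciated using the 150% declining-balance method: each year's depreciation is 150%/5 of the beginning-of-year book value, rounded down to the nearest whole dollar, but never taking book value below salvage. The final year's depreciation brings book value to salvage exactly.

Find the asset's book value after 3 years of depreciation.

Depreciable base = $158,163 − $9,700 = $148,463.
Year 1: ⌊$158,163 × 150%/5⌋ = $47,448. Book value $110,715.
Year 2: ⌊$110,715 × 150%/5⌋ = $33,214. Book value $77,501.
Year 3: ⌊$77,501 × 150%/5⌋ = $23,250. Book value $54,251.

$54,251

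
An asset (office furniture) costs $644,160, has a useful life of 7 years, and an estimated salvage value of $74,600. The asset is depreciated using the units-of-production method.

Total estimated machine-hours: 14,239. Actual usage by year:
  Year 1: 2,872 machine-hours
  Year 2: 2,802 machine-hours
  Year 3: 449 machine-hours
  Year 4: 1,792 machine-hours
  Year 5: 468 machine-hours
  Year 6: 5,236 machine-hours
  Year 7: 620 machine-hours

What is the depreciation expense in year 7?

$24,800

Depreciable base = $644,160 − $74,600 = $569,560.
Rate = $569,560 / 14,239 machine-hours = $40 per machine-hour.
Year 1: 2,872 × $40 = $114,880. Book value $529,280.
Year 2: 2,802 × $40 = $112,080. Book value $417,200.
Year 3: 449 × $40 = $17,960. Book value $399,240.
Year 4: 1,792 × $40 = $71,680. Book value $327,560.
Year 5: 468 × $40 = $18,720. Book value $308,840.
Year 6: 5,236 × $40 = $209,440. Book value $99,400.
Year 7: 620 × $40 = $24,800. Book value $74,600.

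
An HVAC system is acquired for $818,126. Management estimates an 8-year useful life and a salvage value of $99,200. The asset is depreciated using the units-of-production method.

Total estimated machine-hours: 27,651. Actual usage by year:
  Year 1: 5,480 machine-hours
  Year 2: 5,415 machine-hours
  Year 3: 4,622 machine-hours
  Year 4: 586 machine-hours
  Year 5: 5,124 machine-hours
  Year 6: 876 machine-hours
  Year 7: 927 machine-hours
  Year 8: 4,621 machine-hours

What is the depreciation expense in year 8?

$120,146

Depreciable base = $818,126 − $99,200 = $718,926.
Rate = $718,926 / 27,651 machine-hours = $26 per machine-hour.
Year 1: 5,480 × $26 = $142,480. Book value $675,646.
Year 2: 5,415 × $26 = $140,790. Book value $534,856.
Year 3: 4,622 × $26 = $120,172. Book value $414,684.
Year 4: 586 × $26 = $15,236. Book value $399,448.
Year 5: 5,124 × $26 = $133,224. Book value $266,224.
Year 6: 876 × $26 = $22,776. Book value $243,448.
Year 7: 927 × $26 = $24,102. Book value $219,346.
Year 8: 4,621 × $26 = $120,146. Book value $99,200.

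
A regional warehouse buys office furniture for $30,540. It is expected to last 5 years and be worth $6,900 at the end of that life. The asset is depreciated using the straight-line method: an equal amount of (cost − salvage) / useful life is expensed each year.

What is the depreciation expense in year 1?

$4,728

Depreciable base = $30,540 − $6,900 = $23,640.
Annual expense = $23,640 / 5 = $4,728.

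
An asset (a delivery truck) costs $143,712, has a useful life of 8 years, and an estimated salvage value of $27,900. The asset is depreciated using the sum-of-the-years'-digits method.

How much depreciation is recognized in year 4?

$16,085

Depreciable base = $143,712 − $27,900 = $115,812.
Sum of the years' digits = 8+7+6+5+4+3+2+1 = 36.
Year 1: $115,812 × 8/36 = $25,736. Book value $117,976.
Year 2: $115,812 × 7/36 = $22,519. Book value $95,457.
Year 3: $115,812 × 6/36 = $19,302. Book value $76,155.
Year 4: $115,812 × 5/36 = $16,085. Book value $60,070.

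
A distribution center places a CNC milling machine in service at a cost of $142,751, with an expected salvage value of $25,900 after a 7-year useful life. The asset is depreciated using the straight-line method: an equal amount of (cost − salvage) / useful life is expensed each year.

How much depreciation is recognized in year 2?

$16,693

Depreciable base = $142,751 − $25,900 = $116,851.
Annual expense = $116,851 / 7 = $16,693.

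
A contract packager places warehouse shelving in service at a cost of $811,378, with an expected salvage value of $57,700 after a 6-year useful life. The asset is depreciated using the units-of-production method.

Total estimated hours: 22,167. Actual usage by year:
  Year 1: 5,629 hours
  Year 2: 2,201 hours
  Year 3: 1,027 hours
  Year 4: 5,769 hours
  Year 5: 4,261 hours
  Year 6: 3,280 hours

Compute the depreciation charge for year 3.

Depreciable base = $811,378 − $57,700 = $753,678.
Rate = $753,678 / 22,167 hours = $34 per hour.
Year 1: 5,629 × $34 = $191,386. Book value $619,992.
Year 2: 2,201 × $34 = $74,834. Book value $545,158.
Year 3: 1,027 × $34 = $34,918. Book value $510,240.

$34,918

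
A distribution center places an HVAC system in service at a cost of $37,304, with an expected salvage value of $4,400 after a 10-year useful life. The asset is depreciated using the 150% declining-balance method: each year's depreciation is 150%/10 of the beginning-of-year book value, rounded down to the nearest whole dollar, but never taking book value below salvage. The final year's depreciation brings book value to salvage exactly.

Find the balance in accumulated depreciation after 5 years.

$20,750

Depreciable base = $37,304 − $4,400 = $32,904.
Year 1: ⌊$37,304 × 150%/10⌋ = $5,595. Book value $31,709.
Year 2: ⌊$31,709 × 150%/10⌋ = $4,756. Book value $26,953.
Year 3: ⌊$26,953 × 150%/10⌋ = $4,042. Book value $22,911.
Year 4: ⌊$22,911 × 150%/10⌋ = $3,436. Book value $19,475.
Year 5: ⌊$19,475 × 150%/10⌋ = $2,921. Book value $16,554.
Accumulated through year 5 = $37,304 − $16,554 = $20,750.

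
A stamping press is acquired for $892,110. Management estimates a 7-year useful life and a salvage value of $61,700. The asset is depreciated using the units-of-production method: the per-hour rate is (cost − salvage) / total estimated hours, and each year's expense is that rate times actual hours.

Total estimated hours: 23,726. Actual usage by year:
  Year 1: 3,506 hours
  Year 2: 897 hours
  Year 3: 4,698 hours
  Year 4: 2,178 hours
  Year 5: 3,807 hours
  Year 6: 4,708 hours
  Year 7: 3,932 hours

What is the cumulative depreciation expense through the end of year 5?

$528,010

Depreciable base = $892,110 − $61,700 = $830,410.
Rate = $830,410 / 23,726 hours = $35 per hour.
Year 1: 3,506 × $35 = $122,710. Book value $769,400.
Year 2: 897 × $35 = $31,395. Book value $738,005.
Year 3: 4,698 × $35 = $164,430. Book value $573,575.
Year 4: 2,178 × $35 = $76,230. Book value $497,345.
Year 5: 3,807 × $35 = $133,245. Book value $364,100.
Accumulated through year 5 = $892,110 − $364,100 = $528,010.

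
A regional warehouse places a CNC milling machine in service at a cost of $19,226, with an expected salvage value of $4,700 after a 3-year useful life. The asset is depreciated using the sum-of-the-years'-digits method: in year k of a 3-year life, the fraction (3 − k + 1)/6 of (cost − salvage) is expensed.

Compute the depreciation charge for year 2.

$4,842

Depreciable base = $19,226 − $4,700 = $14,526.
Sum of the years' digits = 3+2+1 = 6.
Year 1: $14,526 × 3/6 = $7,263. Book value $11,963.
Year 2: $14,526 × 2/6 = $4,842. Book value $7,121.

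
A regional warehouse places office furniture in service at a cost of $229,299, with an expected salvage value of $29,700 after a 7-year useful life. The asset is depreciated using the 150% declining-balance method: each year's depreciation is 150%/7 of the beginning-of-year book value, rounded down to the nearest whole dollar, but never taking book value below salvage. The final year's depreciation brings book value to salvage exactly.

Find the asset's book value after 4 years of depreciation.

$87,392

Depreciable base = $229,299 − $29,700 = $199,599.
Year 1: ⌊$229,299 × 150%/7⌋ = $49,135. Book value $180,164.
Year 2: ⌊$180,164 × 150%/7⌋ = $38,606. Book value $141,558.
Year 3: ⌊$141,558 × 150%/7⌋ = $30,333. Book value $111,225.
Year 4: ⌊$111,225 × 150%/7⌋ = $23,833. Book value $87,392.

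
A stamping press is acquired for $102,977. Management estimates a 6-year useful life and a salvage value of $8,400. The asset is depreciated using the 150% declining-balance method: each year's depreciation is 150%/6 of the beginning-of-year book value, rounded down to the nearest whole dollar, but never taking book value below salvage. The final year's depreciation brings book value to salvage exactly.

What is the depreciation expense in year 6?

Depreciable base = $102,977 − $8,400 = $94,577.
Year 1: ⌊$102,977 × 150%/6⌋ = $25,744. Book value $77,233.
Year 2: ⌊$77,233 × 150%/6⌋ = $19,308. Book value $57,925.
Year 3: ⌊$57,925 × 150%/6⌋ = $14,481. Book value $43,444.
Year 4: ⌊$43,444 × 150%/6⌋ = $10,861. Book value $32,583.
Year 5: ⌊$32,583 × 150%/6⌋ = $8,145. Book value $24,438.
Year 6 (final): $24,438 − $8,400 = $16,038. Book value $8,400.

$16,038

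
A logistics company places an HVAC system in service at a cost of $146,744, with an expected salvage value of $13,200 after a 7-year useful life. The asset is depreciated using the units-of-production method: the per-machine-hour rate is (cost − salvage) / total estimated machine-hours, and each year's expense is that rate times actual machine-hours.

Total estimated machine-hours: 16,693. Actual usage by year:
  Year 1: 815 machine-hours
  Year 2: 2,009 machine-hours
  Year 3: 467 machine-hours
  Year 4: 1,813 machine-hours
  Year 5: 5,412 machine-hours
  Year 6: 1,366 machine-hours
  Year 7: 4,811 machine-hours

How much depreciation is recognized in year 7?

$38,488

Depreciable base = $146,744 − $13,200 = $133,544.
Rate = $133,544 / 16,693 machine-hours = $8 per machine-hour.
Year 1: 815 × $8 = $6,520. Book value $140,224.
Year 2: 2,009 × $8 = $16,072. Book value $124,152.
Year 3: 467 × $8 = $3,736. Book value $120,416.
Year 4: 1,813 × $8 = $14,504. Book value $105,912.
Year 5: 5,412 × $8 = $43,296. Book value $62,616.
Year 6: 1,366 × $8 = $10,928. Book value $51,688.
Year 7: 4,811 × $8 = $38,488. Book value $13,200.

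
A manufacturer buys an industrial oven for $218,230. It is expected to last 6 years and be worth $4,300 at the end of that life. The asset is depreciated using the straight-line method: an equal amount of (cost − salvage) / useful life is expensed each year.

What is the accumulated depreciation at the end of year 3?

$106,965

Depreciable base = $218,230 − $4,300 = $213,930.
Annual expense = $213,930 / 6 = $35,655.
End of year 1: book value $182,575.
End of year 2: book value $146,920.
End of year 3: book value $111,265.
Accumulated through year 3 = $218,230 − $111,265 = $106,965.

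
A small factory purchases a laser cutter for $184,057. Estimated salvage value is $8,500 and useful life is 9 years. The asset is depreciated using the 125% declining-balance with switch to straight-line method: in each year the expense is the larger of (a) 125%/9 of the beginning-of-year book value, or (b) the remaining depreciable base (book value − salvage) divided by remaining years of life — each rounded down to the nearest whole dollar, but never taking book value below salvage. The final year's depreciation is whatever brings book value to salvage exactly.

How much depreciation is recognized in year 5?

$18,171

Depreciable base = $184,057 − $8,500 = $175,557.
Year 1: DB = ⌊$184,057 × 125%/9⌋ = $25,563; SL = ⌊$175,557/9⌋ = $19,506 → take DB $25,563. Book value $158,494.
Year 2: DB = ⌊$158,494 × 125%/9⌋ = $22,013; SL = ⌊$149,994/8⌋ = $18,749 → take DB $22,013. Book value $136,481.
Year 3: DB = ⌊$136,481 × 125%/9⌋ = $18,955; SL = ⌊$127,981/7⌋ = $18,283 → take DB $18,955. Book value $117,526.
Year 4: DB = ⌊$117,526 × 125%/9⌋ = $16,323; SL = ⌊$109,026/6⌋ = $18,171 → take SL $18,171. Book value $99,355.
Year 5: DB = ⌊$99,355 × 125%/9⌋ = $13,799; SL = ⌊$90,855/5⌋ = $18,171 → take SL $18,171. Book value $81,184.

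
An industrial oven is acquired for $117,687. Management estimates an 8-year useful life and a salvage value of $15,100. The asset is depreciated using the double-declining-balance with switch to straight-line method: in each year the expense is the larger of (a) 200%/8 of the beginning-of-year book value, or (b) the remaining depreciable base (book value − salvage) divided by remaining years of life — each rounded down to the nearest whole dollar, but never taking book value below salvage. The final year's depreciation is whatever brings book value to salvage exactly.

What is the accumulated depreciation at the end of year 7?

$101,976

Depreciable base = $117,687 − $15,100 = $102,587.
Year 1: DB = ⌊$117,687 × 200%/8⌋ = $29,421; SL = ⌊$102,587/8⌋ = $12,823 → take DB $29,421. Book value $88,266.
Year 2: DB = ⌊$88,266 × 200%/8⌋ = $22,066; SL = ⌊$73,166/7⌋ = $10,452 → take DB $22,066. Book value $66,200.
Year 3: DB = ⌊$66,200 × 200%/8⌋ = $16,550; SL = ⌊$51,100/6⌋ = $8,516 → take DB $16,550. Book value $49,650.
Year 4: DB = ⌊$49,650 × 200%/8⌋ = $12,412; SL = ⌊$34,550/5⌋ = $6,910 → take DB $12,412. Book value $37,238.
Year 5: DB = ⌊$37,238 × 200%/8⌋ = $9,309; SL = ⌊$22,138/4⌋ = $5,534 → take DB $9,309. Book value $27,929.
Year 6: DB = ⌊$27,929 × 200%/8⌋ = $6,982; SL = ⌊$12,829/3⌋ = $4,276 → take DB $6,982. Book value $20,947.
Year 7: DB = ⌊$20,947 × 200%/8⌋ = $5,236; SL = ⌊$5,847/2⌋ = $2,923 → take DB $5,236. Book value $15,711.
Accumulated through year 7 = $117,687 − $15,711 = $101,976.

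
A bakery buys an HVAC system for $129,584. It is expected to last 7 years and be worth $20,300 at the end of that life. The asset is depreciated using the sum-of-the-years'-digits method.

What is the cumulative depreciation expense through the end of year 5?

$97,575

Depreciable base = $129,584 − $20,300 = $109,284.
Sum of the years' digits = 7+6+5+4+3+2+1 = 28.
Year 1: $109,284 × 7/28 = $27,321. Book value $102,263.
Year 2: $109,284 × 6/28 = $23,418. Book value $78,845.
Year 3: $109,284 × 5/28 = $19,515. Book value $59,330.
Year 4: $109,284 × 4/28 = $15,612. Book value $43,718.
Year 5: $109,284 × 3/28 = $11,709. Book value $32,009.
Accumulated through year 5 = $129,584 − $32,009 = $97,575.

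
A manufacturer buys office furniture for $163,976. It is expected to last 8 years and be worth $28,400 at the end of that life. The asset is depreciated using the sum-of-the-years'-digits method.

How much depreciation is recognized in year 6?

Depreciable base = $163,976 − $28,400 = $135,576.
Sum of the years' digits = 8+7+6+5+4+3+2+1 = 36.
Year 1: $135,576 × 8/36 = $30,128. Book value $133,848.
Year 2: $135,576 × 7/36 = $26,362. Book value $107,486.
Year 3: $135,576 × 6/36 = $22,596. Book value $84,890.
Year 4: $135,576 × 5/36 = $18,830. Book value $66,060.
Year 5: $135,576 × 4/36 = $15,064. Book value $50,996.
Year 6: $135,576 × 3/36 = $11,298. Book value $39,698.

$11,298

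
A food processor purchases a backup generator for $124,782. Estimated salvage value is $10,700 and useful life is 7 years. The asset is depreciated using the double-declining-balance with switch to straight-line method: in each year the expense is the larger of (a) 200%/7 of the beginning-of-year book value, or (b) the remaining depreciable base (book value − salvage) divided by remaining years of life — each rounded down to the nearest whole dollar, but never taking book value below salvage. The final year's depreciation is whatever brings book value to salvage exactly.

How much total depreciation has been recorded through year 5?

$101,579

Depreciable base = $124,782 − $10,700 = $114,082.
Year 1: DB = ⌊$124,782 × 200%/7⌋ = $35,652; SL = ⌊$114,082/7⌋ = $16,297 → take DB $35,652. Book value $89,130.
Year 2: DB = ⌊$89,130 × 200%/7⌋ = $25,465; SL = ⌊$78,430/6⌋ = $13,071 → take DB $25,465. Book value $63,665.
Year 3: DB = ⌊$63,665 × 200%/7⌋ = $18,190; SL = ⌊$52,965/5⌋ = $10,593 → take DB $18,190. Book value $45,475.
Year 4: DB = ⌊$45,475 × 200%/7⌋ = $12,992; SL = ⌊$34,775/4⌋ = $8,693 → take DB $12,992. Book value $32,483.
Year 5: DB = ⌊$32,483 × 200%/7⌋ = $9,280; SL = ⌊$21,783/3⌋ = $7,261 → take DB $9,280. Book value $23,203.
Accumulated through year 5 = $124,782 − $23,203 = $101,579.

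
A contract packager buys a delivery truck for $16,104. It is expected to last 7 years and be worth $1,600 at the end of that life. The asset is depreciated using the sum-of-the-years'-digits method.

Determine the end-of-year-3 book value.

$6,780

Depreciable base = $16,104 − $1,600 = $14,504.
Sum of the years' digits = 7+6+5+4+3+2+1 = 28.
Year 1: $14,504 × 7/28 = $3,626. Book value $12,478.
Year 2: $14,504 × 6/28 = $3,108. Book value $9,370.
Year 3: $14,504 × 5/28 = $2,590. Book value $6,780.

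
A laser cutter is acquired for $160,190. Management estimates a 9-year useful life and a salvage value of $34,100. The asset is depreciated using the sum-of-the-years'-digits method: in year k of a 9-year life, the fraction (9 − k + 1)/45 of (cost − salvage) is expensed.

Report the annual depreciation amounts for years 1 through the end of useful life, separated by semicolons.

$25,218; $22,416; $19,614; $16,812; $14,010; $11,208; $8,406; $5,604; $2,802

Depreciable base = $160,190 − $34,100 = $126,090.
Sum of the years' digits = 9+8+7+6+5+4+3+2+1 = 45.
Year 1: $126,090 × 9/45 = $25,218. Book value $134,972.
Year 2: $126,090 × 8/45 = $22,416. Book value $112,556.
Year 3: $126,090 × 7/45 = $19,614. Book value $92,942.
Year 4: $126,090 × 6/45 = $16,812. Book value $76,130.
Year 5: $126,090 × 5/45 = $14,010. Book value $62,120.
Year 6: $126,090 × 4/45 = $11,208. Book value $50,912.
Year 7: $126,090 × 3/45 = $8,406. Book value $42,506.
Year 8: $126,090 × 2/45 = $5,604. Book value $36,902.
Year 9: $126,090 × 1/45 = $2,802. Book value $34,100.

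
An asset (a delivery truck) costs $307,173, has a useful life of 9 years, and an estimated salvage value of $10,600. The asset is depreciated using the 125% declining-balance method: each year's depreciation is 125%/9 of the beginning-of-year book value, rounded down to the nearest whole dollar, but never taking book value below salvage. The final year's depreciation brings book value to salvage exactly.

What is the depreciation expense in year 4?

Depreciable base = $307,173 − $10,600 = $296,573.
Year 1: ⌊$307,173 × 125%/9⌋ = $42,662. Book value $264,511.
Year 2: ⌊$264,511 × 125%/9⌋ = $36,737. Book value $227,774.
Year 3: ⌊$227,774 × 125%/9⌋ = $31,635. Book value $196,139.
Year 4: ⌊$196,139 × 125%/9⌋ = $27,241. Book value $168,898.

$27,241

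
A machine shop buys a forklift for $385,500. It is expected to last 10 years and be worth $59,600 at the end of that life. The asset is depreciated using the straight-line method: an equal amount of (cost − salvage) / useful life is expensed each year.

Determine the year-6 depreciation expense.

$32,590

Depreciable base = $385,500 − $59,600 = $325,900.
Annual expense = $325,900 / 10 = $32,590.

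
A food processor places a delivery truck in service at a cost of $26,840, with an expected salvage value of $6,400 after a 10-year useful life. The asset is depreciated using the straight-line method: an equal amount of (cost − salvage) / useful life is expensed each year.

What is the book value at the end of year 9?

Depreciable base = $26,840 − $6,400 = $20,440.
Annual expense = $20,440 / 10 = $2,044.
End of year 1: book value $24,796.
End of year 2: book value $22,752.
End of year 3: book value $20,708.
End of year 4: book value $18,664.
End of year 5: book value $16,620.
End of year 6: book value $14,576.
End of year 7: book value $12,532.
End of year 8: book value $10,488.
End of year 9: book value $8,444.

$8,444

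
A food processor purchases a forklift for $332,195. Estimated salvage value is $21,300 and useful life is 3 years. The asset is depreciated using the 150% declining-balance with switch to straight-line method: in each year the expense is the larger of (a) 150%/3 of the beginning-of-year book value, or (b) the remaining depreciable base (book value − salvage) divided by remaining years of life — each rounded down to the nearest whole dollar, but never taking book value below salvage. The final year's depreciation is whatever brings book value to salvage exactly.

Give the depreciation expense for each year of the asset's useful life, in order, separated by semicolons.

$166,097; $83,049; $61,749

Depreciable base = $332,195 − $21,300 = $310,895.
Year 1: DB = ⌊$332,195 × 150%/3⌋ = $166,097; SL = ⌊$310,895/3⌋ = $103,631 → take DB $166,097. Book value $166,098.
Year 2: DB = ⌊$166,098 × 150%/3⌋ = $83,049; SL = ⌊$144,798/2⌋ = $72,399 → take DB $83,049. Book value $83,049.
Year 3 (final): $83,049 − $21,300 = $61,749. Book value $21,300.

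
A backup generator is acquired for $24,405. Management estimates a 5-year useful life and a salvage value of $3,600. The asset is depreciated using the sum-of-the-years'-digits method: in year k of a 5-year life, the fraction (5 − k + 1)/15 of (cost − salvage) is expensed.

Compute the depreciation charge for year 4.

Depreciable base = $24,405 − $3,600 = $20,805.
Sum of the years' digits = 5+4+3+2+1 = 15.
Year 1: $20,805 × 5/15 = $6,935. Book value $17,470.
Year 2: $20,805 × 4/15 = $5,548. Book value $11,922.
Year 3: $20,805 × 3/15 = $4,161. Book value $7,761.
Year 4: $20,805 × 2/15 = $2,774. Book value $4,987.

$2,774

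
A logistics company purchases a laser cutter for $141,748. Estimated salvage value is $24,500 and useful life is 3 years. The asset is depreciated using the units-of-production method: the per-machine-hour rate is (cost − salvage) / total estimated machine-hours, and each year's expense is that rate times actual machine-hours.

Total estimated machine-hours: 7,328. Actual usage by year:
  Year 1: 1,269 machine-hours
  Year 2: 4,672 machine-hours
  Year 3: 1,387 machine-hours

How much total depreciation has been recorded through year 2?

Depreciable base = $141,748 − $24,500 = $117,248.
Rate = $117,248 / 7,328 machine-hours = $16 per machine-hour.
Year 1: 1,269 × $16 = $20,304. Book value $121,444.
Year 2: 4,672 × $16 = $74,752. Book value $46,692.
Accumulated through year 2 = $141,748 − $46,692 = $95,056.

$95,056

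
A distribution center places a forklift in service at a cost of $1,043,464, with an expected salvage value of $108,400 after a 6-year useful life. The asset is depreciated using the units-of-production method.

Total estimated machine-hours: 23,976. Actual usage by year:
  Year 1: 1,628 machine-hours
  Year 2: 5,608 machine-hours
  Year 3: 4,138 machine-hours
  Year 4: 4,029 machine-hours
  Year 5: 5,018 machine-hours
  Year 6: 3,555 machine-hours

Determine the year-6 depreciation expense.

Depreciable base = $1,043,464 − $108,400 = $935,064.
Rate = $935,064 / 23,976 machine-hours = $39 per machine-hour.
Year 1: 1,628 × $39 = $63,492. Book value $979,972.
Year 2: 5,608 × $39 = $218,712. Book value $761,260.
Year 3: 4,138 × $39 = $161,382. Book value $599,878.
Year 4: 4,029 × $39 = $157,131. Book value $442,747.
Year 5: 5,018 × $39 = $195,702. Book value $247,045.
Year 6: 3,555 × $39 = $138,645. Book value $108,400.

$138,645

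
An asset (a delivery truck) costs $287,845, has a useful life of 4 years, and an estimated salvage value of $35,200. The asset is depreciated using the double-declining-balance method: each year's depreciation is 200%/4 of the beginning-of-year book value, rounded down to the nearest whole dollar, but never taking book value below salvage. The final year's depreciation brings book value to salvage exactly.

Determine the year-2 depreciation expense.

Depreciable base = $287,845 − $35,200 = $252,645.
Year 1: ⌊$287,845 × 200%/4⌋ = $143,922. Book value $143,923.
Year 2: ⌊$143,923 × 200%/4⌋ = $71,961. Book value $71,962.

$71,961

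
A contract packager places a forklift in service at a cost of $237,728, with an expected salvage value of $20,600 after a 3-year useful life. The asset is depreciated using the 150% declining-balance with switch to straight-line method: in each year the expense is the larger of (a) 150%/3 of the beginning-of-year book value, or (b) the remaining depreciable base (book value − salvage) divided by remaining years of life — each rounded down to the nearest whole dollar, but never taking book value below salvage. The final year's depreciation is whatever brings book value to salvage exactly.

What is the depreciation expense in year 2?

$59,432

Depreciable base = $237,728 − $20,600 = $217,128.
Year 1: DB = ⌊$237,728 × 150%/3⌋ = $118,864; SL = ⌊$217,128/3⌋ = $72,376 → take DB $118,864. Book value $118,864.
Year 2: DB = ⌊$118,864 × 150%/3⌋ = $59,432; SL = ⌊$98,264/2⌋ = $49,132 → take DB $59,432. Book value $59,432.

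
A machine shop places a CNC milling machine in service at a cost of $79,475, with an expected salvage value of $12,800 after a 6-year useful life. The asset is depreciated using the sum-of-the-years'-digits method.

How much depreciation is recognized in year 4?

$9,525

Depreciable base = $79,475 − $12,800 = $66,675.
Sum of the years' digits = 6+5+4+3+2+1 = 21.
Year 1: $66,675 × 6/21 = $19,050. Book value $60,425.
Year 2: $66,675 × 5/21 = $15,875. Book value $44,550.
Year 3: $66,675 × 4/21 = $12,700. Book value $31,850.
Year 4: $66,675 × 3/21 = $9,525. Book value $22,325.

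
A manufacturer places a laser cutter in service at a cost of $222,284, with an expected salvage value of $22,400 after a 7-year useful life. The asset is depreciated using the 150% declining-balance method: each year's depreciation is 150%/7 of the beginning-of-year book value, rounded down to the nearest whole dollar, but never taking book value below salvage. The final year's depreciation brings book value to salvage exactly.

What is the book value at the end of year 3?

$107,822

Depreciable base = $222,284 − $22,400 = $199,884.
Year 1: ⌊$222,284 × 150%/7⌋ = $47,632. Book value $174,652.
Year 2: ⌊$174,652 × 150%/7⌋ = $37,425. Book value $137,227.
Year 3: ⌊$137,227 × 150%/7⌋ = $29,405. Book value $107,822.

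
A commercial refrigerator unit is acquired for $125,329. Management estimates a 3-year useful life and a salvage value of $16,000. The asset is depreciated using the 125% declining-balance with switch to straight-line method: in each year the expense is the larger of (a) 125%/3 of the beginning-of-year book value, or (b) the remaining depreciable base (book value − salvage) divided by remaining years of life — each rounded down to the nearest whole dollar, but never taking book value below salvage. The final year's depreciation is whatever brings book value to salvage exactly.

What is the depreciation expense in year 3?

Depreciable base = $125,329 − $16,000 = $109,329.
Year 1: DB = ⌊$125,329 × 125%/3⌋ = $52,220; SL = ⌊$109,329/3⌋ = $36,443 → take DB $52,220. Book value $73,109.
Year 2: DB = ⌊$73,109 × 125%/3⌋ = $30,462; SL = ⌊$57,109/2⌋ = $28,554 → take DB $30,462. Book value $42,647.
Year 3 (final): $42,647 − $16,000 = $26,647. Book value $16,000.

$26,647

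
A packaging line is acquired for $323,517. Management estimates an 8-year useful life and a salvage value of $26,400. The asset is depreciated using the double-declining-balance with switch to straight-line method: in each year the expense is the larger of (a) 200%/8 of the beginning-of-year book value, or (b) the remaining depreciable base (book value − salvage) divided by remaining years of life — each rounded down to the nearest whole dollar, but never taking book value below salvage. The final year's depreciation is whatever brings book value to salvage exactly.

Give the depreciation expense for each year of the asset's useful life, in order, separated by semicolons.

$80,879; $60,659; $45,494; $34,121; $25,591; $19,193; $15,590; $15,590

Depreciable base = $323,517 − $26,400 = $297,117.
Year 1: DB = ⌊$323,517 × 200%/8⌋ = $80,879; SL = ⌊$297,117/8⌋ = $37,139 → take DB $80,879. Book value $242,638.
Year 2: DB = ⌊$242,638 × 200%/8⌋ = $60,659; SL = ⌊$216,238/7⌋ = $30,891 → take DB $60,659. Book value $181,979.
Year 3: DB = ⌊$181,979 × 200%/8⌋ = $45,494; SL = ⌊$155,579/6⌋ = $25,929 → take DB $45,494. Book value $136,485.
Year 4: DB = ⌊$136,485 × 200%/8⌋ = $34,121; SL = ⌊$110,085/5⌋ = $22,017 → take DB $34,121. Book value $102,364.
Year 5: DB = ⌊$102,364 × 200%/8⌋ = $25,591; SL = ⌊$75,964/4⌋ = $18,991 → take DB $25,591. Book value $76,773.
Year 6: DB = ⌊$76,773 × 200%/8⌋ = $19,193; SL = ⌊$50,373/3⌋ = $16,791 → take DB $19,193. Book value $57,580.
Year 7: DB = ⌊$57,580 × 200%/8⌋ = $14,395; SL = ⌊$31,180/2⌋ = $15,590 → take SL $15,590. Book value $41,990.
Year 8 (final): $41,990 − $26,400 = $15,590. Book value $26,400.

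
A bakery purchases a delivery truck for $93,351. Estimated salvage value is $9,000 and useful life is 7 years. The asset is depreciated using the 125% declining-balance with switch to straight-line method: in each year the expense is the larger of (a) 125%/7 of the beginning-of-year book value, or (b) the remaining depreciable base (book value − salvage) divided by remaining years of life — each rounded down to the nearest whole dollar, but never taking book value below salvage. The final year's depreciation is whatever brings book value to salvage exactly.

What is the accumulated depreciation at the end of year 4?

Depreciable base = $93,351 − $9,000 = $84,351.
Year 1: DB = ⌊$93,351 × 125%/7⌋ = $16,669; SL = ⌊$84,351/7⌋ = $12,050 → take DB $16,669. Book value $76,682.
Year 2: DB = ⌊$76,682 × 125%/7⌋ = $13,693; SL = ⌊$67,682/6⌋ = $11,280 → take DB $13,693. Book value $62,989.
Year 3: DB = ⌊$62,989 × 125%/7⌋ = $11,248; SL = ⌊$53,989/5⌋ = $10,797 → take DB $11,248. Book value $51,741.
Year 4: DB = ⌊$51,741 × 125%/7⌋ = $9,239; SL = ⌊$42,741/4⌋ = $10,685 → take SL $10,685. Book value $41,056.
Accumulated through year 4 = $93,351 − $41,056 = $52,295.

$52,295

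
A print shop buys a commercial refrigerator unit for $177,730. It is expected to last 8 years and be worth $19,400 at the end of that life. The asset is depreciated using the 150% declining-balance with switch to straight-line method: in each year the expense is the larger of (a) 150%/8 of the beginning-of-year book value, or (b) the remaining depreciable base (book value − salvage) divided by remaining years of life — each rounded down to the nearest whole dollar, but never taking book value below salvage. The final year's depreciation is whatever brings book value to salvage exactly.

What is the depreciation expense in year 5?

Depreciable base = $177,730 − $19,400 = $158,330.
Year 1: DB = ⌊$177,730 × 150%/8⌋ = $33,324; SL = ⌊$158,330/8⌋ = $19,791 → take DB $33,324. Book value $144,406.
Year 2: DB = ⌊$144,406 × 150%/8⌋ = $27,076; SL = ⌊$125,006/7⌋ = $17,858 → take DB $27,076. Book value $117,330.
Year 3: DB = ⌊$117,330 × 150%/8⌋ = $21,999; SL = ⌊$97,930/6⌋ = $16,321 → take DB $21,999. Book value $95,331.
Year 4: DB = ⌊$95,331 × 150%/8⌋ = $17,874; SL = ⌊$75,931/5⌋ = $15,186 → take DB $17,874. Book value $77,457.
Year 5: DB = ⌊$77,457 × 150%/8⌋ = $14,523; SL = ⌊$58,057/4⌋ = $14,514 → take DB $14,523. Book value $62,934.

$14,523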